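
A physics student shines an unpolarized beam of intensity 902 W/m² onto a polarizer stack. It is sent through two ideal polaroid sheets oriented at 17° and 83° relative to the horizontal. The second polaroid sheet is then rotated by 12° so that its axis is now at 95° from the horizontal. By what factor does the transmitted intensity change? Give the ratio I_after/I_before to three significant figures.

Before rotation:
Unpolarized light through the first polarizer → I₁ = ½ I₀, now polarized at 17°.
I₂ = I₁ cos²(83° − 17°) = 0.5 I₀ · cos²(66°) = 0.08272 I₀.
After rotation:
Unpolarized light through the first polarizer → I₁ = ½ I₀, now polarized at 17°.
I₂ = I₁ cos²(95° − 17°) = 0.5 I₀ · cos²(78°) = 0.02161 I₀.
Ratio = 0.02161 / 0.08272 = 0.2613.

I_new/I_old ≈ 0.261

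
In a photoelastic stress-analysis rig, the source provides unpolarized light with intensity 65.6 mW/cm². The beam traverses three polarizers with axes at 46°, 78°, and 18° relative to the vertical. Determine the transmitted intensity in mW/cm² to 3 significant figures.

I ≈ 5.90 mW/cm²

Unpolarized light through the first polarizer → I₁ = 65.6 mW/cm²/2 = 32.8 mW/cm², polarized at 46°.
I₂ = I₁ · cos²(32°) = 32.8 · 0.7192 = 23.59 mW/cm².
I₃ = I₂ · cos²(60°) = 23.59 · 0.25 = 5.897 mW/cm².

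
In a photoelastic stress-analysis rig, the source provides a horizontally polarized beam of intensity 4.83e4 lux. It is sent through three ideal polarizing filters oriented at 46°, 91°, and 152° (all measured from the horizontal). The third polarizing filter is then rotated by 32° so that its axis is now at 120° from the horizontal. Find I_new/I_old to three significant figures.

Before rotation:
I₁ = I₀ cos²(46° − 0°) = I₀ cos²(46°) = 0.4826 I₀.
I₂ = I₁ cos²(91° − 46°) = 0.4826 I₀ · cos²(45°) = 0.2413 I₀.
I₃ = I₂ cos²(152° − 91°) = 0.2413 I₀ · cos²(61°) = 0.05671 I₀.
After rotation:
I₁ = I₀ cos²(46° − 0°) = I₀ cos²(46°) = 0.4826 I₀.
I₂ = I₁ cos²(91° − 46°) = 0.4826 I₀ · cos²(45°) = 0.2413 I₀.
I₃ = I₂ cos²(120° − 91°) = 0.2413 I₀ · cos²(29°) = 0.1846 I₀.
Ratio = 0.1846 / 0.05671 = 3.255.

I_new/I_old ≈ 3.25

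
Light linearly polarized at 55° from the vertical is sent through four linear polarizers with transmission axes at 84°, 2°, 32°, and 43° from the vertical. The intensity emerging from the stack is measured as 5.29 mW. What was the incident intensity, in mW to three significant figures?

I₀ ≈ 494 mW

I₁ = I₀ cos²(84° − 55°) = I₀ cos²(29°) = 0.765 I₀.
I₂ = I₁ cos²(2° − 84°) = 0.765 I₀ · cos²(82°) = 0.01482 I₀.
I₃ = I₂ cos²(32° − 2°) = 0.01482 I₀ · cos²(30°) = 0.01111 I₀.
I₄ = I₃ cos²(43° − 32°) = 0.01111 I₀ · cos²(11°) = 0.01071 I₀.
So 5.29 mW = 0.01071 I₀, giving I₀ = 5.29/0.01071 = 494 mW.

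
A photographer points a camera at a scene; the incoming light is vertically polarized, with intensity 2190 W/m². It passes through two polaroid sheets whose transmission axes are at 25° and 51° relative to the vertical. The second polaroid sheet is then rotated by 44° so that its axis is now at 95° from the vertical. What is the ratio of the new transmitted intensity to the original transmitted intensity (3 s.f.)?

Before rotation:
By Malus's law, I₁ = I₀ cos²(25° − 0°) = I₀ cos²(25°) = 0.8214 I₀.
I₂ = I₁ cos²(51° − 25°) = 0.8214 I₀ · cos²(26°) = 0.6635 I₀.
After rotation:
I₁ = I₀ cos²(25° − 0°) = I₀ cos²(25°) = 0.8214 I₀.
I₂ = I₁ cos²(95° − 25°) = 0.8214 I₀ · cos²(70°) = 0.09608 I₀.
Ratio = 0.09608 / 0.6635 = 0.1448.

I_new/I_old ≈ 0.145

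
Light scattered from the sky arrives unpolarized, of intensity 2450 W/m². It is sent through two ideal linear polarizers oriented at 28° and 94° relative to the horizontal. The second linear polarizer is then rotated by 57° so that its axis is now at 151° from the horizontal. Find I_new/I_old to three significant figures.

I_new/I_old ≈ 1.79

Before rotation:
Unpolarized light through the first polarizer → I₁ = ½ I₀, now polarized at 28°.
I₂ = I₁ cos²(94° − 28°) = 0.5 I₀ · cos²(66°) = 0.08272 I₀.
After rotation:
Unpolarized light through the first polarizer → I₁ = ½ I₀, now polarized at 28°.
Angle between axes 1 and 2: 57°. I₂ = 0.5 I₀ · cos²(57°) = 0.1483 I₀.
Ratio = 0.1483 / 0.08272 = 1.793.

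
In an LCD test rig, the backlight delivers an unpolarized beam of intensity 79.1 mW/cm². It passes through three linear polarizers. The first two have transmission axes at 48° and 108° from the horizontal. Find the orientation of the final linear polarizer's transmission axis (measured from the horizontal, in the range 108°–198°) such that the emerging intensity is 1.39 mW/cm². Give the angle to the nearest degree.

Unpolarized light through the first polarizer → I₁ = ½ I₀, now polarized at 48°.
I₂ = I₁ cos²(108° − 48°) = 0.5 I₀ · cos²(60°) = 0.125 I₀.
Target fraction: 1.39 / 79.1 mW/cm² = 0.01757 of I₀.
Need I₃/I₀ = 0.01757, so cos²(θ − 108°) = 0.01757 / 0.125 = 0.1406.
θ − 108° = arccos(√0.1406) = 68.0°, giving θ ≈ 108 + 68.0 = 176.0°.

θ ≈ 176°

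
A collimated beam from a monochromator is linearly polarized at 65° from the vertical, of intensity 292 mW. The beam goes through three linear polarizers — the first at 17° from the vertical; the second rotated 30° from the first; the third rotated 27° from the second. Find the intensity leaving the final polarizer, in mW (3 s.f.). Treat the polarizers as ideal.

I₁ = 292 mW · cos²(48°) = 130.7 mW.
I₂ = I₁ · cos²(30°) = 130.7 · 0.75 = 98.05 mW.
I₃ = I₂ · cos²(27°) = 98.05 · 0.7939 = 77.84 mW.

I ≈ 77.8 mW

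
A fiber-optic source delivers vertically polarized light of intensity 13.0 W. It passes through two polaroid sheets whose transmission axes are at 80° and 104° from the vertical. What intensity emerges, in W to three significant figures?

I ≈ 0.327 W

By Malus's law, I₁ = 13.0 W · cos²(80°) = 0.392 W.
I₂ = I₁ · cos²(24°) = 0.392 · 0.8346 = 0.3271 W.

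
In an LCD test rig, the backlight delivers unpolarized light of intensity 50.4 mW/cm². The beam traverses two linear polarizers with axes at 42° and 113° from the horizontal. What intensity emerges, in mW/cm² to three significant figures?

I ≈ 2.67 mW/cm²

Unpolarized light through the first polarizer → I₁ = 50.4 mW/cm²/2 = 25.2 mW/cm², polarized at 42°.
I₂ = I₁ · cos²(71°) = 25.2 · 0.106 = 2.671 mW/cm².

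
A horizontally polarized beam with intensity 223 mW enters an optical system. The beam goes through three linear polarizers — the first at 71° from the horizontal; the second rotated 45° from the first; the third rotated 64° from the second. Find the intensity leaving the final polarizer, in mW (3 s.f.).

I₁ = 223 mW · cos²(71°) = 23.64 mW.
I₂ = I₁ · cos²(45°) = 23.64 · 0.5 = 11.82 mW.
I₃ = I₂ · cos²(64°) = 11.82 · 0.1922 = 2.271 mW.

I ≈ 2.27 mW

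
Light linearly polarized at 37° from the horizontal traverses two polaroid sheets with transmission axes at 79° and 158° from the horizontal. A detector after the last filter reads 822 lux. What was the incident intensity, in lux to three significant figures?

By Malus's law, I₁ = I₀ cos²(79° − 37°) = I₀ cos²(42°) = 0.5523 I₀.
I₂ = I₁ cos²(158° − 79°) = 0.5523 I₀ · cos²(79°) = 0.02011 I₀.
So 822 lux = 0.02011 I₀, giving I₀ = 822/0.02011 = 4.088e+04 lux.

I₀ ≈ 4.09e4 lux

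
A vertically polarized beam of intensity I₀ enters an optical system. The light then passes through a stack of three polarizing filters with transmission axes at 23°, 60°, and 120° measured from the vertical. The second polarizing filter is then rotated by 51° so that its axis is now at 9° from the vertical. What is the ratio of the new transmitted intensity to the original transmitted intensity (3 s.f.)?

I_new/I_old ≈ 0.758

Before rotation:
By Malus's law, I₁ = I₀ cos²(23° − 0°) = I₀ cos²(23°) = 0.8473 I₀.
I₂ = I₁ cos²(60° − 23°) = 0.8473 I₀ · cos²(37°) = 0.5404 I₀.
I₃ = I₂ cos²(120° − 60°) = 0.5404 I₀ · cos²(60°) = 0.1351 I₀.
After rotation:
I₁ = I₀ cos²(23° − 0°) = I₀ cos²(23°) = 0.8473 I₀.
I₂ = I₁ cos²(9° − 23°) = 0.8473 I₀ · cos²(14°) = 0.7977 I₀.
Angle between axes 2 and 3: 69°. I₃ = 0.7977 I₀ · cos²(69°) = 0.1025 I₀.
Ratio = 0.1025 / 0.1351 = 0.7583.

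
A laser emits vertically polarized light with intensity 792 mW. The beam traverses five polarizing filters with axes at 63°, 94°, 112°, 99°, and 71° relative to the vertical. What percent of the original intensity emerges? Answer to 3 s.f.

≈ 10.1%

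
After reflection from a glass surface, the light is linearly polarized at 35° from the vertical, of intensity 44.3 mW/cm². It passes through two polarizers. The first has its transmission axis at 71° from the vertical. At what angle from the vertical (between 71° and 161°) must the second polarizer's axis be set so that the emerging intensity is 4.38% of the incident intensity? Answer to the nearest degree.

I₁ = I₀ cos²(71° − 35°) = I₀ cos²(36°) = 0.6545 I₀.
Need I₂/I₀ = 0.0438, so cos²(θ − 71°) = 0.0438 / 0.6545 = 0.06692.
θ − 71° = arccos(√0.06692) = 75.0°, giving θ ≈ 71 + 75.0 = 146.0°.

θ ≈ 146°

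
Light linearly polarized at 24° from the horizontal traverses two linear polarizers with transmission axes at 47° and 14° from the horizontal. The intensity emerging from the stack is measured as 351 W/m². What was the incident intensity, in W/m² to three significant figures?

I₁ = I₀ cos²(47° − 24°) = I₀ cos²(23°) = 0.8473 I₀.
I₂ = I₁ cos²(14° − 47°) = 0.8473 I₀ · cos²(33°) = 0.596 I₀.
So 351 W/m² = 0.596 I₀, giving I₀ = 351/0.596 = 588.9 W/m².

I₀ ≈ 589 W/m²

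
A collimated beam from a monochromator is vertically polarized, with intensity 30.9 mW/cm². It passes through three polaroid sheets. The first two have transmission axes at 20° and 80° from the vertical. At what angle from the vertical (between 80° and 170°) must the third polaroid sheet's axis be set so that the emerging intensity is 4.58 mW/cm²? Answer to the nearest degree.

θ ≈ 115°

I₁ = I₀ cos²(20° − 0°) = I₀ cos²(20°) = 0.883 I₀.
I₂ = I₁ cos²(80° − 20°) = 0.883 I₀ · cos²(60°) = 0.2208 I₀.
Target fraction: 4.58 / 30.9 mW/cm² = 0.1482 of I₀.
Need I₃/I₀ = 0.1482, so cos²(θ − 80°) = 0.1482 / 0.2208 = 0.6714.
θ − 80° = arccos(√0.6714) = 35.0°, giving θ ≈ 80 + 35.0 = 115.0°.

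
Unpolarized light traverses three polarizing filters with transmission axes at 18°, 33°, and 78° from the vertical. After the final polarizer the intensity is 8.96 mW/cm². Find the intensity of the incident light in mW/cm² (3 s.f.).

I₀ ≈ 38.4 mW/cm²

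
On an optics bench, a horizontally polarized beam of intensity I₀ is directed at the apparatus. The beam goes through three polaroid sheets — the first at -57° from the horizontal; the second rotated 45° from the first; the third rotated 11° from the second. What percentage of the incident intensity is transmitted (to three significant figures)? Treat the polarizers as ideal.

≈ 14.3%

I₁ = I₀ cos²(-57° − 0°) = I₀ cos²(57°) = 0.2966 I₀.
I₂ = I₁ cos²(45°) = 0.2966 · 0.5 I₀ = 0.1483 I₀.
I₃ = I₂ cos²(11°) = 0.1483 · 0.9636 I₀ = 0.1429 I₀.
That is 14.29% of the incident intensity.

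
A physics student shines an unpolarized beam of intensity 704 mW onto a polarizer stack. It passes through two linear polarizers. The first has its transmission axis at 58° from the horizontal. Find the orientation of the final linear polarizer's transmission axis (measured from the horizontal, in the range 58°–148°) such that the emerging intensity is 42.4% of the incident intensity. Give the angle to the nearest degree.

θ ≈ 81°

Unpolarized light through the first polarizer → I₁ = ½ I₀, now polarized at 58°.
Need I₂/I₀ = 0.424, so cos²(θ − 58°) = 0.424 / 0.5 = 0.848.
θ − 58° = arccos(√0.848) = 22.9°, giving θ ≈ 58 + 22.9 = 80.9°.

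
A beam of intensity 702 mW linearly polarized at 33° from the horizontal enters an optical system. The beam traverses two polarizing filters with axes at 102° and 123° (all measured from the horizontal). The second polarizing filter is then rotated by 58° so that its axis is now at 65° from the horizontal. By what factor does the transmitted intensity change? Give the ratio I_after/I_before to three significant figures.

Before rotation:
I₁ = I₀ cos²(102° − 33°) = I₀ cos²(69°) = 0.1284 I₀.
I₂ = I₁ cos²(123° − 102°) = 0.1284 I₀ · cos²(21°) = 0.1119 I₀.
After rotation:
I₁ = I₀ cos²(102° − 33°) = I₀ cos²(69°) = 0.1284 I₀.
I₂ = I₁ cos²(65° − 102°) = 0.1284 I₀ · cos²(37°) = 0.08191 I₀.
Ratio = 0.08191 / 0.1119 = 0.7318.

I_new/I_old ≈ 0.732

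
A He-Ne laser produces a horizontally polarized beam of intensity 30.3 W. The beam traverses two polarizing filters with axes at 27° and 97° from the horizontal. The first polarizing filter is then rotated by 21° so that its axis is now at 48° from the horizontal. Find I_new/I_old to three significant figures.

I_new/I_old ≈ 2.08

Before rotation:
By Malus's law, I₁ = I₀ cos²(27° − 0°) = I₀ cos²(27°) = 0.7939 I₀.
I₂ = I₁ cos²(97° − 27°) = 0.7939 I₀ · cos²(70°) = 0.09287 I₀.
After rotation:
I₁ = I₀ cos²(48° − 0°) = I₀ cos²(48°) = 0.4477 I₀.
I₂ = I₁ cos²(97° − 48°) = 0.4477 I₀ · cos²(49°) = 0.1927 I₀.
Ratio = 0.1927 / 0.09287 = 2.075.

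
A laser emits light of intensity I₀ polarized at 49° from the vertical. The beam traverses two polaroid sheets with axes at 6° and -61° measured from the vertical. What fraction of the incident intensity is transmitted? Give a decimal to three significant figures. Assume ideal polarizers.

I₁ = I₀ cos²(6° − 49°) = I₀ cos²(43°) = 0.5349 I₀.
I₂ = I₁ cos²(-61° − 6°) = 0.5349 I₀ · cos²(67°) = 0.08166 I₀.
Transmitted fraction = 0.08166.

≈ 0.0817 I₀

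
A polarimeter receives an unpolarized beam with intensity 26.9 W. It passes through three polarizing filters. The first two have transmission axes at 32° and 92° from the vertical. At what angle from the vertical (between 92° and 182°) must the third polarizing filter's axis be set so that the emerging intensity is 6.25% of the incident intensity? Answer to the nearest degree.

θ ≈ 137°

Unpolarized light through the first polarizer → I₁ = ½ I₀, now polarized at 32°.
I₂ = I₁ cos²(92° − 32°) = 0.5 I₀ · cos²(60°) = 0.125 I₀.
Need I₃/I₀ = 0.0625, so cos²(θ − 92°) = 0.0625 / 0.125 = 0.5.
θ − 92° = arccos(√0.5) = 45.0°, giving θ ≈ 92 + 45.0 = 137.0°.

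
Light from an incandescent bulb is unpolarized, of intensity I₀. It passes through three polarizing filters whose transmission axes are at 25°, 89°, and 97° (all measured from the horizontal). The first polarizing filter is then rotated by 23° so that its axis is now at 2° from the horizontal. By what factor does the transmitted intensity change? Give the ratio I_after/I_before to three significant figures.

Before rotation:
Unpolarized light through the first polarizer → I₁ = ½ I₀, now polarized at 25°.
I₂ = I₁ cos²(89° − 25°) = 0.5 I₀ · cos²(64°) = 0.09608 I₀.
I₃ = I₂ cos²(97° − 89°) = 0.09608 I₀ · cos²(8°) = 0.09422 I₀.
After rotation:
Unpolarized light through the first polarizer → I₁ = ½ I₀, now polarized at 2°.
I₂ = I₁ cos²(89° − 2°) = 0.5 I₀ · cos²(87°) = 0.00137 I₀.
I₃ = I₂ cos²(97° − 89°) = 0.00137 I₀ · cos²(8°) = 0.001343 I₀.
Ratio = 0.001343 / 0.09422 = 0.01425.

I_new/I_old ≈ 0.0143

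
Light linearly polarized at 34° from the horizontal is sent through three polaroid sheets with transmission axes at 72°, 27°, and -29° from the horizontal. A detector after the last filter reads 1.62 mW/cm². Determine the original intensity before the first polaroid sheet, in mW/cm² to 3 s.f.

I₀ ≈ 16.7 mW/cm²

By Malus's law, I₁ = I₀ cos²(72° − 34°) = I₀ cos²(38°) = 0.621 I₀.
I₂ = I₁ cos²(27° − 72°) = 0.621 I₀ · cos²(45°) = 0.3105 I₀.
I₃ = I₂ cos²(-29° − 27°) = 0.3105 I₀ · cos²(56°) = 0.09709 I₀.
So 1.62 mW/cm² = 0.09709 I₀, giving I₀ = 1.62/0.09709 = 16.69 mW/cm².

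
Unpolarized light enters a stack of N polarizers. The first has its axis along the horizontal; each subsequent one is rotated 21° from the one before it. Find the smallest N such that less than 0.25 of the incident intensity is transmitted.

First polarizer halves the unpolarized light: factor 1/2.
Each further stage multiplies by cos²(21°) = 0.8716.
After N polarizers: T = 0.5·0.8716^(N−1). Require T < 0.25 ⇒ N−1 > ln(0.25/0.5)/ln(0.8716) = 5.04, so N−1 ≥ 6 and N = 7.
Check: N=7 gives T = 0.2192 < 0.25; N=6 gives T = 0.2515.

N = 7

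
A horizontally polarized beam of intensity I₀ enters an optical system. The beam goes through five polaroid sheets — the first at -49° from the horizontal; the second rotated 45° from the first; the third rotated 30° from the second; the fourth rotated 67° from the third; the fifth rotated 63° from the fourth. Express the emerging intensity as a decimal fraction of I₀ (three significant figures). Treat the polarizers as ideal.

≈ 0.00508 I₀

I₁ = I₀ cos²(-49° − 0°) = I₀ cos²(49°) = 0.4304 I₀.
I₂ = I₁ cos²(45°) = 0.4304 · 0.5 I₀ = 0.2152 I₀.
I₃ = I₂ cos²(30°) = 0.2152 · 0.75 I₀ = 0.1614 I₀.
I₄ = I₃ cos²(67°) = 0.1614 · 0.1527 I₀ = 0.02464 I₀.
I₅ = I₄ cos²(63°) = 0.02464 · 0.2061 I₀ = 0.005079 I₀.
Transmitted fraction = 0.005079.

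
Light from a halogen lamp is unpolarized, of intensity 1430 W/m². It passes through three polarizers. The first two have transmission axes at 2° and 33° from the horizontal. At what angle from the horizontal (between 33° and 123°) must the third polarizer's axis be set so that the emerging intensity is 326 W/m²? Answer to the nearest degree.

Unpolarized light through the first polarizer → I₁ = ½ I₀, now polarized at 2°.
I₂ = I₁ cos²(33° − 2°) = 0.5 I₀ · cos²(31°) = 0.3674 I₀.
Target fraction: 326 / 1430 W/m² = 0.228 of I₀.
Need I₃/I₀ = 0.228, so cos²(θ − 33°) = 0.228 / 0.3674 = 0.6206.
θ − 33° = arccos(√0.6206) = 38.0°, giving θ ≈ 33 + 38.0 = 71.0°.

θ ≈ 71°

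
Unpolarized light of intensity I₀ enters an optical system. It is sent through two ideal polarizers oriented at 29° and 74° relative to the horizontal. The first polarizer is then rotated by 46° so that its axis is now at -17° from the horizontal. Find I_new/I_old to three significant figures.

Before rotation:
Unpolarized light through the first polarizer → I₁ = ½ I₀, now polarized at 29°.
I₂ = I₁ cos²(74° − 29°) = 0.5 I₀ · cos²(45°) = 0.25 I₀.
After rotation:
Unpolarized light through the first polarizer → I₁ = ½ I₀, now polarized at -17°.
Angle between axes 1 and 2: 89°. I₂ = 0.5 I₀ · cos²(89°) = 0.0001523 I₀.
Ratio = 0.0001523 / 0.25 = 0.0006092.

I_new/I_old ≈ 0.000609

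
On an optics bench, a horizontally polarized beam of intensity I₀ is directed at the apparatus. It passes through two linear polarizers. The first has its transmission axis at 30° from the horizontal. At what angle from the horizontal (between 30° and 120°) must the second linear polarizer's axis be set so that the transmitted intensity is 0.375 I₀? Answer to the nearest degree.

I₁ = I₀ cos²(30° − 0°) = I₀ cos²(30°) = 0.75 I₀.
Need I₂/I₀ = 0.375, so cos²(θ − 30°) = 0.375 / 0.75 = 0.5.
θ − 30° = arccos(√0.5) = 45.0°, giving θ ≈ 30 + 45.0 = 75.0°.

θ ≈ 75°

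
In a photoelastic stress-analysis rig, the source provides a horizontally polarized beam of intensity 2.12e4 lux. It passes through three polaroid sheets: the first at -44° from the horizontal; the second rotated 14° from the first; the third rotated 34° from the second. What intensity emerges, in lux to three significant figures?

I ≈ 7100 lux

I₁ = 2.12e4 lux · cos²(44°) = 1.097e+04 lux.
I₂ = I₁ · cos²(14°) = 1.097e+04 · 0.9415 = 1.033e+04 lux.
I₃ = I₂ · cos²(34°) = 1.033e+04 · 0.6873 = 7098 lux.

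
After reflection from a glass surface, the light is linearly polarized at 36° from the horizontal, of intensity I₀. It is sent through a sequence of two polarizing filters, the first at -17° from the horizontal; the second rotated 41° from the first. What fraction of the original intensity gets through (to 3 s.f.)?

≈ 0.206 I₀

By Malus's law, I₁ = I₀ cos²(-17° − 36°) = I₀ cos²(53°) = 0.3622 I₀.
I₂ = I₁ cos²(41°) = 0.3622 · 0.5696 I₀ = 0.2063 I₀.
Transmitted fraction = 0.2063.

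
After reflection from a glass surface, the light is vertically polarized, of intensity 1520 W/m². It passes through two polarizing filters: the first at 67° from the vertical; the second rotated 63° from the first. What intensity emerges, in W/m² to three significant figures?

I₁ = 1520 W/m² · cos²(67°) = 232.1 W/m².
I₂ = I₁ · cos²(63°) = 232.1 · 0.2061 = 47.83 W/m².

I ≈ 47.8 W/m²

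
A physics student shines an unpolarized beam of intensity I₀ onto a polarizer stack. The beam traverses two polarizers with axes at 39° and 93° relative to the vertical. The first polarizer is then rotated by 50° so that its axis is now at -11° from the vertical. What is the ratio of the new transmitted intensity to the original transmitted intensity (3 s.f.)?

I_new/I_old ≈ 0.169

Before rotation:
Unpolarized light through the first polarizer → I₁ = ½ I₀, now polarized at 39°.
I₂ = I₁ cos²(93° − 39°) = 0.5 I₀ · cos²(54°) = 0.1727 I₀.
After rotation:
Unpolarized light through the first polarizer → I₁ = ½ I₀, now polarized at -11°.
Angle between axes 1 and 2: 76°. I₂ = 0.5 I₀ · cos²(76°) = 0.02926 I₀.
Ratio = 0.02926 / 0.1727 = 0.1694.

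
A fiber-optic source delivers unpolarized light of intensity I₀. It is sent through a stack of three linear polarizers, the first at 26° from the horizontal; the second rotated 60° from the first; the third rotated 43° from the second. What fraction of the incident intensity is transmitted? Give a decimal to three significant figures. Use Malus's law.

Unpolarized light through the first polarizer → I₁ = ½ I₀, now polarized at 26°.
I₂ = I₁ cos²(60°) = 0.5 · 0.25 I₀ = 0.125 I₀.
I₃ = I₂ cos²(43°) = 0.125 · 0.5349 I₀ = 0.06686 I₀.
Transmitted fraction = 0.06686.

≈ 0.0669 I₀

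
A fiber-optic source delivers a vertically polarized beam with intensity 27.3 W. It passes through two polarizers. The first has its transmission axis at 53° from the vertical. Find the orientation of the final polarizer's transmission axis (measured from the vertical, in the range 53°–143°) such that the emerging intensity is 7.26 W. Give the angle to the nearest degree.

I₁ = I₀ cos²(53° − 0°) = I₀ cos²(53°) = 0.3622 I₀.
Target fraction: 7.26 / 27.3 W = 0.2659 of I₀.
Need I₂/I₀ = 0.2659, so cos²(θ − 53°) = 0.2659 / 0.3622 = 0.7343.
θ − 53° = arccos(√0.7343) = 31.0°, giving θ ≈ 53 + 31.0 = 84.0°.

θ ≈ 84°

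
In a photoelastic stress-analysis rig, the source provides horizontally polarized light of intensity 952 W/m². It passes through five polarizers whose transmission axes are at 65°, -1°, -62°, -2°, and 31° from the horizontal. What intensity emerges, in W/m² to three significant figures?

I ≈ 1.16 W/m²

I₁ = 952 W/m² · cos²(65°) = 170 W/m².
I₂ = I₁ · cos²(66°) = 170 · 0.1654 = 28.13 W/m².
I₃ = I₂ · cos²(61°) = 28.13 · 0.235 = 6.612 W/m².
I₄ = I₃ · cos²(60°) = 6.612 · 0.25 = 1.653 W/m².
I₅ = I₄ · cos²(33°) = 1.653 · 0.7034 = 1.163 W/m².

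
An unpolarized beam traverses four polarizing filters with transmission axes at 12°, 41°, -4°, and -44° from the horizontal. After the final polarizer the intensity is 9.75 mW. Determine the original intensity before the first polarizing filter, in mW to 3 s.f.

Unpolarized light through the first polarizer → I₁ = ½ I₀, now polarized at 12°.
I₂ = I₁ cos²(41° − 12°) = 0.5 I₀ · cos²(29°) = 0.3825 I₀.
I₃ = I₂ cos²(-4° − 41°) = 0.3825 I₀ · cos²(45°) = 0.1912 I₀.
I₄ = I₃ cos²(-44° + 4°) = 0.1912 I₀ · cos²(40°) = 0.1122 I₀.
So 9.75 mW = 0.1122 I₀, giving I₀ = 9.75/0.1122 = 86.88 mW.

I₀ ≈ 86.9 mW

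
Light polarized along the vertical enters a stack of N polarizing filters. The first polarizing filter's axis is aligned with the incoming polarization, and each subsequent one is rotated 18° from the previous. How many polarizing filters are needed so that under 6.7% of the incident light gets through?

First polarizer is aligned with the polarization: full transmission.
Each further stage multiplies by cos²(18°) = 0.9045.
After N polarizers: T = 0.9045^(N−1). Require T < 0.067 ⇒ N−1 > ln(0.067)/ln(0.9045) = 26.93, so N−1 ≥ 27 and N = 28.
Check: N=28 gives T = 0.06655 < 0.067; N=27 gives T = 0.07357.

N = 28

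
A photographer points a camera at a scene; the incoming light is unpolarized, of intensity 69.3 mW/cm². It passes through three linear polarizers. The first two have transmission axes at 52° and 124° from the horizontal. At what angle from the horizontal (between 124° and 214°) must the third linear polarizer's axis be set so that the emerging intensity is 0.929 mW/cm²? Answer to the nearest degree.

θ ≈ 182°

Unpolarized light through the first polarizer → I₁ = ½ I₀, now polarized at 52°.
I₂ = I₁ cos²(124° − 52°) = 0.5 I₀ · cos²(72°) = 0.04775 I₀.
Target fraction: 0.929 / 69.3 mW/cm² = 0.01341 of I₀.
Need I₃/I₀ = 0.01341, so cos²(θ − 124°) = 0.01341 / 0.04775 = 0.2808.
θ − 124° = arccos(√0.2808) = 58.0°, giving θ ≈ 124 + 58.0 = 182.0°.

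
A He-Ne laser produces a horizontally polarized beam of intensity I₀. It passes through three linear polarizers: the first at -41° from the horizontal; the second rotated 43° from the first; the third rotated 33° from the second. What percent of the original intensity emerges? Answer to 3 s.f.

≈ 21.4%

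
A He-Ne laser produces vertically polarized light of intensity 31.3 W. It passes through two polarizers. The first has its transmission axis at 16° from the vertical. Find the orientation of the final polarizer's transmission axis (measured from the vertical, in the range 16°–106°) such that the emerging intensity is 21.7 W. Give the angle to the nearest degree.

θ ≈ 46°

By Malus's law, I₁ = I₀ cos²(16° − 0°) = I₀ cos²(16°) = 0.924 I₀.
Target fraction: 21.7 / 31.3 W = 0.6933 of I₀.
Need I₂/I₀ = 0.6933, so cos²(θ − 16°) = 0.6933 / 0.924 = 0.7503.
θ − 16° = arccos(√0.7503) = 30.0°, giving θ ≈ 16 + 30.0 = 46.0°.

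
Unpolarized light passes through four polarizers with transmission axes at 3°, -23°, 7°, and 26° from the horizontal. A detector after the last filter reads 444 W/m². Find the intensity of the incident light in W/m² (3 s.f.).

Unpolarized light through the first polarizer → I₁ = ½ I₀, now polarized at 3°.
I₂ = I₁ cos²(-23° − 3°) = 0.5 I₀ · cos²(26°) = 0.4039 I₀.
I₃ = I₂ cos²(7° + 23°) = 0.4039 I₀ · cos²(30°) = 0.3029 I₀.
I₄ = I₃ cos²(26° − 7°) = 0.3029 I₀ · cos²(19°) = 0.2708 I₀.
So 444 W/m² = 0.2708 I₀, giving I₀ = 444/0.2708 = 1639 W/m².

I₀ ≈ 1640 W/m²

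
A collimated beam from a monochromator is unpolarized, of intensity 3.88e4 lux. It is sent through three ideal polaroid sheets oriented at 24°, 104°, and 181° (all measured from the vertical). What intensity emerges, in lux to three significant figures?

I ≈ 29.6 lux

Unpolarized light through the first polarizer → I₁ = 3.88e4 lux/2 = 1.94e+04 lux, polarized at 24°.
I₂ = I₁ · cos²(80°) = 1.94e+04 · 0.03015 = 585 lux.
I₃ = I₂ · cos²(77°) = 585 · 0.0506 = 29.6 lux.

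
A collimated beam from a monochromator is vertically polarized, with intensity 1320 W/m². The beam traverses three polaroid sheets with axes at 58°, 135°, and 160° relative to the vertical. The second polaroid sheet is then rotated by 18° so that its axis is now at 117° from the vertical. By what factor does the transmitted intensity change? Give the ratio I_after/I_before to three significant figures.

Before rotation:
I₁ = I₀ cos²(58° − 0°) = I₀ cos²(58°) = 0.2808 I₀.
I₂ = I₁ cos²(135° − 58°) = 0.2808 I₀ · cos²(77°) = 0.01421 I₀.
I₃ = I₂ cos²(160° − 135°) = 0.01421 I₀ · cos²(25°) = 0.01167 I₀.
After rotation:
I₁ = I₀ cos²(58° − 0°) = I₀ cos²(58°) = 0.2808 I₀.
I₂ = I₁ cos²(117° − 58°) = 0.2808 I₀ · cos²(59°) = 0.07449 I₀.
I₃ = I₂ cos²(160° − 117°) = 0.07449 I₀ · cos²(43°) = 0.03984 I₀.
Ratio = 0.03984 / 0.01167 = 3.414.

I_new/I_old ≈ 3.41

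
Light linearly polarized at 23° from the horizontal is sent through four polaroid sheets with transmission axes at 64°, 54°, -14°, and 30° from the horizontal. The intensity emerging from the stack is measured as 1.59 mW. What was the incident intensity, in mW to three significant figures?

By Malus's law, I₁ = I₀ cos²(64° − 23°) = I₀ cos²(41°) = 0.5696 I₀.
I₂ = I₁ cos²(54° − 64°) = 0.5696 I₀ · cos²(10°) = 0.5524 I₀.
I₃ = I₂ cos²(-14° − 54°) = 0.5524 I₀ · cos²(68°) = 0.07752 I₀.
I₄ = I₃ cos²(30° + 14°) = 0.07752 I₀ · cos²(44°) = 0.04011 I₀.
So 1.59 mW = 0.04011 I₀, giving I₀ = 1.59/0.04011 = 39.64 mW.

I₀ ≈ 39.6 mW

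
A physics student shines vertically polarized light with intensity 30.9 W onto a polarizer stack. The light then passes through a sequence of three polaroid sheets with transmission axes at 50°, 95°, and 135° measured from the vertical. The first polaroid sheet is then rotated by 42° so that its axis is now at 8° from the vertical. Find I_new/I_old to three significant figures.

Before rotation:
I₁ = I₀ cos²(50° − 0°) = I₀ cos²(50°) = 0.4132 I₀.
I₂ = I₁ cos²(95° − 50°) = 0.4132 I₀ · cos²(45°) = 0.2066 I₀.
I₃ = I₂ cos²(135° − 95°) = 0.2066 I₀ · cos²(40°) = 0.1212 I₀.
After rotation:
I₁ = I₀ cos²(8° − 0°) = I₀ cos²(8°) = 0.9806 I₀.
I₂ = I₁ cos²(95° − 8°) = 0.9806 I₀ · cos²(87°) = 0.002686 I₀.
I₃ = I₂ cos²(135° − 95°) = 0.002686 I₀ · cos²(40°) = 0.001576 I₀.
Ratio = 0.001576 / 0.1212 = 0.013.

I_new/I_old ≈ 0.0130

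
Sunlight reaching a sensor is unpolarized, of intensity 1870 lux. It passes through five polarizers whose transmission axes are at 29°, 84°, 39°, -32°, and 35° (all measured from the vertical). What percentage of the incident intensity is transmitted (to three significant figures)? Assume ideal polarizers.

Unpolarized light through the first polarizer → I₁ = 1870 lux/2 = 935 lux, polarized at 29°.
I₂ = I₁ · cos²(55°) = 935 · 0.329 = 307.6 lux.
I₃ = I₂ · cos²(45°) = 307.6 · 0.5 = 153.8 lux.
I₄ = I₃ · cos²(71°) = 153.8 · 0.106 = 16.3 lux.
I₅ = I₄ · cos²(67°) = 16.3 · 0.1527 = 2.489 lux.
That is 0.1331% of the incident intensity.

≈ 0.133%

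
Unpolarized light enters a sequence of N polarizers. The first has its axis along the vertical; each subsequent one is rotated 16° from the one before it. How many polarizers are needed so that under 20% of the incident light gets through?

N = 13

First polarizer halves the unpolarized light: factor 1/2.
Each further stage multiplies by cos²(16°) = 0.924.
After N polarizers: T = 0.5·0.924^(N−1). Require T < 0.20 ⇒ N−1 > ln(0.20/0.5)/ln(0.924) = 11.60, so N−1 ≥ 12 and N = 13.
Check: N=13 gives T = 0.1937 < 0.20; N=12 gives T = 0.2096.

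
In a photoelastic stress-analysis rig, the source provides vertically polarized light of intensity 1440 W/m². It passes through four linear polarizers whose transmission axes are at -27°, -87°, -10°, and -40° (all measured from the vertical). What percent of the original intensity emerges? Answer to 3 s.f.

I₁ = 1440 W/m² · cos²(27°) = 1143 W/m².
I₂ = I₁ · cos²(60°) = 1143 · 0.25 = 285.8 W/m².
I₃ = I₂ · cos²(77°) = 285.8 · 0.0506 = 14.46 W/m².
I₄ = I₃ · cos²(30°) = 14.46 · 0.75 = 10.85 W/m².
That is 0.7532% of the incident intensity.

≈ 0.753%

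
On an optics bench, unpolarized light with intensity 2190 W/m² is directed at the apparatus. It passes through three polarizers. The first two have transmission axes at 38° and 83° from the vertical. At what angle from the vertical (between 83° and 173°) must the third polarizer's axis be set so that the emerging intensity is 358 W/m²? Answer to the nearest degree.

θ ≈ 119°

Unpolarized light through the first polarizer → I₁ = ½ I₀, now polarized at 38°.
I₂ = I₁ cos²(83° − 38°) = 0.5 I₀ · cos²(45°) = 0.25 I₀.
Target fraction: 358 / 2190 W/m² = 0.1635 of I₀.
Need I₃/I₀ = 0.1635, so cos²(θ − 83°) = 0.1635 / 0.25 = 0.6539.
θ − 83° = arccos(√0.6539) = 36.0°, giving θ ≈ 83 + 36.0 = 119.0°.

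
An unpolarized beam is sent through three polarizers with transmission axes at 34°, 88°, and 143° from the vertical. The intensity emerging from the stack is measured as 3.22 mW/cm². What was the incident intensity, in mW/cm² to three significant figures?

I₀ ≈ 56.7 mW/cm²

Unpolarized light through the first polarizer → I₁ = ½ I₀, now polarized at 34°.
I₂ = I₁ cos²(88° − 34°) = 0.5 I₀ · cos²(54°) = 0.1727 I₀.
I₃ = I₂ cos²(143° − 88°) = 0.1727 I₀ · cos²(55°) = 0.05683 I₀.
So 3.22 mW/cm² = 0.05683 I₀, giving I₀ = 3.22/0.05683 = 56.66 mW/cm².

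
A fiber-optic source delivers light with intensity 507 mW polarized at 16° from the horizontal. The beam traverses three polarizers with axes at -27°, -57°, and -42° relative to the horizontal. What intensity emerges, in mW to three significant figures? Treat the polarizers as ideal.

I ≈ 190 mW

I₁ = 507 mW · cos²(43°) = 271.2 mW.
I₂ = I₁ · cos²(30°) = 271.2 · 0.75 = 203.4 mW.
I₃ = I₂ · cos²(15°) = 203.4 · 0.933 = 189.8 mW.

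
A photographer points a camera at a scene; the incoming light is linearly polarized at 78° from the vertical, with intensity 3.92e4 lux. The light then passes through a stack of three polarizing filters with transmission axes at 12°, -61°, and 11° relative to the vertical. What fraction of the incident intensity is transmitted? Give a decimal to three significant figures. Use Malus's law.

I/I₀ ≈ 0.00135

By Malus's law, I₁ = 3.92e4 lux · cos²(66°) = 6485 lux.
I₂ = I₁ · cos²(73°) = 6485 · 0.08548 = 554.3 lux.
I₃ = I₂ · cos²(72°) = 554.3 · 0.09549 = 52.94 lux.
Transmitted fraction = 0.00135.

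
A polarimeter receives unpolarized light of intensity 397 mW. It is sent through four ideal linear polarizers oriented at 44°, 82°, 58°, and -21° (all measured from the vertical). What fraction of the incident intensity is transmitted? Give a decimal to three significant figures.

Unpolarized light through the first polarizer → I₁ = 397 mW/2 = 198.5 mW, polarized at 44°.
I₂ = I₁ · cos²(38°) = 198.5 · 0.621 = 123.3 mW.
I₃ = I₂ · cos²(24°) = 123.3 · 0.8346 = 102.9 mW.
I₄ = I₃ · cos²(79°) = 102.9 · 0.03641 = 3.745 mW.
Transmitted fraction = 0.009434.

I/I₀ ≈ 0.00943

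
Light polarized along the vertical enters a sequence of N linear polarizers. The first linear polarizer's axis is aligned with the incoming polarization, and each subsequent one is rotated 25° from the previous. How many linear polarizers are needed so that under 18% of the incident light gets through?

N = 10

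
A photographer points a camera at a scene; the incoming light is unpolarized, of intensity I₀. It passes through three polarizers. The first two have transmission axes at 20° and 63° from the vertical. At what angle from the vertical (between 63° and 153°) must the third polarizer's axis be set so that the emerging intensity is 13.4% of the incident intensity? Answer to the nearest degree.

θ ≈ 108°

Unpolarized light through the first polarizer → I₁ = ½ I₀, now polarized at 20°.
I₂ = I₁ cos²(63° − 20°) = 0.5 I₀ · cos²(43°) = 0.2674 I₀.
Need I₃/I₀ = 0.134, so cos²(θ − 63°) = 0.134 / 0.2674 = 0.501.
θ − 63° = arccos(√0.501) = 44.9°, giving θ ≈ 63 + 44.9 = 107.9°.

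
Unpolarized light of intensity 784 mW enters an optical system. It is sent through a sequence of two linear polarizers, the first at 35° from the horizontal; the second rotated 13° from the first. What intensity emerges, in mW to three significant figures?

Unpolarized light through the first polarizer → I₁ = 784 mW/2 = 392 mW, polarized at 35°.
I₂ = I₁ · cos²(13°) = 392 · 0.9494 = 372.2 mW.

I ≈ 372 mW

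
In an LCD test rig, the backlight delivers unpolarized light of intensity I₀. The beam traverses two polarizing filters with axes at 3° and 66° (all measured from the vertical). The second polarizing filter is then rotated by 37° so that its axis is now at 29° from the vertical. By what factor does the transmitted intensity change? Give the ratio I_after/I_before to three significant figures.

I_new/I_old ≈ 3.92

Before rotation:
Unpolarized light through the first polarizer → I₁ = ½ I₀, now polarized at 3°.
I₂ = I₁ cos²(66° − 3°) = 0.5 I₀ · cos²(63°) = 0.1031 I₀.
After rotation:
Unpolarized light through the first polarizer → I₁ = ½ I₀, now polarized at 3°.
I₂ = I₁ cos²(29° − 3°) = 0.5 I₀ · cos²(26°) = 0.4039 I₀.
Ratio = 0.4039 / 0.1031 = 3.919.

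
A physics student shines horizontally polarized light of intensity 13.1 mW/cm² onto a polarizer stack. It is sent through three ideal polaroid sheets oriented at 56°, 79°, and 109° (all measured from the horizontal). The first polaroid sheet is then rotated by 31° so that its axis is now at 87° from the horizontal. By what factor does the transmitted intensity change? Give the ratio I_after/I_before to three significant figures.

Before rotation:
I₁ = I₀ cos²(56° − 0°) = I₀ cos²(56°) = 0.3127 I₀.
I₂ = I₁ cos²(79° − 56°) = 0.3127 I₀ · cos²(23°) = 0.265 I₀.
I₃ = I₂ cos²(109° − 79°) = 0.265 I₀ · cos²(30°) = 0.1987 I₀.
After rotation:
I₁ = I₀ cos²(87° − 0°) = I₀ cos²(87°) = 0.002739 I₀.
I₂ = I₁ cos²(79° − 87°) = 0.002739 I₀ · cos²(8°) = 0.002686 I₀.
I₃ = I₂ cos²(109° − 79°) = 0.002686 I₀ · cos²(30°) = 0.002014 I₀.
Ratio = 0.002014 / 0.1987 = 0.01014.

I_new/I_old ≈ 0.0101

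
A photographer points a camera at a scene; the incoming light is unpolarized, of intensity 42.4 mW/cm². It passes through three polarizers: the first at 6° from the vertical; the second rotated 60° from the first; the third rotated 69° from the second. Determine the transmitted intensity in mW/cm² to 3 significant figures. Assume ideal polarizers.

I ≈ 0.681 mW/cm²

Unpolarized light through the first polarizer → I₁ = 42.4 mW/cm²/2 = 21.2 mW/cm², polarized at 6°.
I₂ = I₁ · cos²(60°) = 21.2 · 0.25 = 5.3 mW/cm².
I₃ = I₂ · cos²(69°) = 5.3 · 0.1284 = 0.6807 mW/cm².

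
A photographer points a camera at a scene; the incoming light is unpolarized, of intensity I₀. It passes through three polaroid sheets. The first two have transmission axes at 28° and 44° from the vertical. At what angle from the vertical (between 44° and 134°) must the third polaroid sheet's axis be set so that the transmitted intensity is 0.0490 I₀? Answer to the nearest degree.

θ ≈ 115°

Unpolarized light through the first polarizer → I₁ = ½ I₀, now polarized at 28°.
I₂ = I₁ cos²(44° − 28°) = 0.5 I₀ · cos²(16°) = 0.462 I₀.
Need I₃/I₀ = 0.049, so cos²(θ − 44°) = 0.049 / 0.462 = 0.1061.
θ − 44° = arccos(√0.1061) = 71.0°, giving θ ≈ 44 + 71.0 = 115.0°.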